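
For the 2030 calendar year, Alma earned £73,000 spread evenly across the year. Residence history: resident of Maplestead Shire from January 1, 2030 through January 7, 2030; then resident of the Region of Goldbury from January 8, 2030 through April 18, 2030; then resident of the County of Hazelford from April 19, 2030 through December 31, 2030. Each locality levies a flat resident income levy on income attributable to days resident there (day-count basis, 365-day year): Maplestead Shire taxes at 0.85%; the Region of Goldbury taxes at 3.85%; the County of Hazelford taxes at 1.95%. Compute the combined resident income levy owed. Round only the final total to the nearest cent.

Maplestead Shire, January 1 – January 7, 2030: 7 days → £73,000 × 0.85% × 7/365 = £11.9000
The Region of Goldbury, January 8 – April 18, 2030: 101 days → £73,000 × 3.85% × 101/365 = £777.7000
The County of Hazelford, April 19 – December 31, 2030: 257 days → £73,000 × 1.95% × 257/365 = £1,002.3000
Total = £1,791.9000

£1,791.90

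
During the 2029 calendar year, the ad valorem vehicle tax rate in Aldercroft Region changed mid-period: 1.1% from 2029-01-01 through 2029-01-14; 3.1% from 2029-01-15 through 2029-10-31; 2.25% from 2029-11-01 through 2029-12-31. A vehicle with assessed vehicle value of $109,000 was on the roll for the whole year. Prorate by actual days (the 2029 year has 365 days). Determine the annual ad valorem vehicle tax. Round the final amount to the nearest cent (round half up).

2029-01-01 to 2029-01-14: 14 days at 1.1% → $109,000 × 1.1% × 14/365 = $45.9890
2029-01-15 to 2029-10-31: 290 days at 3.1% → $109,000 × 3.1% × 290/365 = $2,684.6849
2029-11-01 to 2029-12-31: 61 days at 2.25% → $109,000 × 2.25% × 61/365 = $409.8699
Total = $3,140.5438

$3,140.54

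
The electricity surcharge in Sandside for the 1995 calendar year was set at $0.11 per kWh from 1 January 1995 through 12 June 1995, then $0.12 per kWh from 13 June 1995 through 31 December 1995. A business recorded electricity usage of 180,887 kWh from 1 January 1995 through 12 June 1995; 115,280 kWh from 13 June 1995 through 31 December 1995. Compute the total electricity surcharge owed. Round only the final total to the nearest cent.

$33,731.17

1 January – 12 June 1995: 180,887 kWh at $0.11/kWh → $19,897.57
13 June – 31 December 1995: 115,280 kWh at $0.12/kWh → $13,833.60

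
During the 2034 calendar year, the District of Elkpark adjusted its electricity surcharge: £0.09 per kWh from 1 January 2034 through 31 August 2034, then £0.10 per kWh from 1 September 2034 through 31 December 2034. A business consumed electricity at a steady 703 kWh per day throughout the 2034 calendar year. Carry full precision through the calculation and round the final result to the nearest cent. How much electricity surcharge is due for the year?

£23,951.21

1 January – 31 August 2034: 243 days × 703 kWh/day = 170,829 kWh at £0.09/kWh → £15,374.61
1 September – 31 December 2034: 122 days × 703 kWh/day = 85,766 kWh at £0.10/kWh → £8,576.60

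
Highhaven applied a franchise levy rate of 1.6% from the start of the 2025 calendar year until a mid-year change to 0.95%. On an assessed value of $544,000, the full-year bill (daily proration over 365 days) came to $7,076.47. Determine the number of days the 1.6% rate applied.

197 days

Let d = days at the first rate; then 365 − d days at the second rate.
$544,000 × [1.6%·d + 0.95%·(365−d)] / 365 = $7,076.47
Solving gives d = 197, so the new rate took effect on July 17, 2025.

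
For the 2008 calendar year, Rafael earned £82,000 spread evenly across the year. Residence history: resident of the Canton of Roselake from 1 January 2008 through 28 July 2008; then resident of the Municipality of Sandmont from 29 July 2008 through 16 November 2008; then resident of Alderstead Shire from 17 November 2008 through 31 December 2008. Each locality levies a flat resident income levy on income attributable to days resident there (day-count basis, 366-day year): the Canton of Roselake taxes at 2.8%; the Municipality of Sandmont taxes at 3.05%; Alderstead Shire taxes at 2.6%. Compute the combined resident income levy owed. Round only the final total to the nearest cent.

The Canton of Roselake, 1 January – 28 July 2008: 210 days → £82,000 × 2.8% × 210/366 = £1,317.3770
The Municipality of Sandmont, 29 July – 16 November 2008: 111 days → £82,000 × 3.05% × 111/366 = £758.5000
Alderstead Shire, 17 November – 31 December 2008: 45 days → £82,000 × 2.6% × 45/366 = £262.1311
Total = £2,338.0082

£2,338.01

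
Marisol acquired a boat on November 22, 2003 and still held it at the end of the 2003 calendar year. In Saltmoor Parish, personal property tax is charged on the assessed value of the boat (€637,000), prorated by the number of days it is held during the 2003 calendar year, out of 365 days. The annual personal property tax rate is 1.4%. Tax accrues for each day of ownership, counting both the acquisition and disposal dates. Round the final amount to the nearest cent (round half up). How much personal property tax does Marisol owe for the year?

€977.32

Days held (November 22 – December 31, 2003): 40 out of 365
Tax = €637,000 × 1.4% × 40/365 = €977.3151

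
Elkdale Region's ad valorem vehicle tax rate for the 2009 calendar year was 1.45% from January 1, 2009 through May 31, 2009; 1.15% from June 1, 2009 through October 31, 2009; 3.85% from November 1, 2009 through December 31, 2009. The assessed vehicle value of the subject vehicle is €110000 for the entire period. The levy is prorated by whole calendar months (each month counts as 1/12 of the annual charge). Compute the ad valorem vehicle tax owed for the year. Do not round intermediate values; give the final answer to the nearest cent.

€1897.50

January 1 – May 31, 2009: 5 months at 1.45% → €110000 × 1.45% × 5/12 = €664.5833
June 1 – October 31, 2009: 5 months at 1.15% → €110000 × 1.15% × 5/12 = €527.0833
November 1 – December 31, 2009: 2 months at 3.85% → €110000 × 3.85% × 2/12 = €705.8333
Total = €1897.5000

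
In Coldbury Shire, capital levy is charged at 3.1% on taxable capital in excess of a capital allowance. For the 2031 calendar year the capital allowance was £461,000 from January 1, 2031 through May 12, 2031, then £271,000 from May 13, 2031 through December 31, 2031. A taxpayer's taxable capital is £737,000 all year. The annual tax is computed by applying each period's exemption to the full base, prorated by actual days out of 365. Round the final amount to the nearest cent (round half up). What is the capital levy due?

£12,315.92

January 1 – May 12, 2031: 132 days, exemption £461,000 → (£737,000 − £461,000) × 3.1% × 132/365 = £3,094.2247
May 13 – December 31, 2031: 233 days, exemption £271,000 → (£737,000 − £271,000) × 3.1% × 233/365 = £9,221.6932
Total = £12,315.9178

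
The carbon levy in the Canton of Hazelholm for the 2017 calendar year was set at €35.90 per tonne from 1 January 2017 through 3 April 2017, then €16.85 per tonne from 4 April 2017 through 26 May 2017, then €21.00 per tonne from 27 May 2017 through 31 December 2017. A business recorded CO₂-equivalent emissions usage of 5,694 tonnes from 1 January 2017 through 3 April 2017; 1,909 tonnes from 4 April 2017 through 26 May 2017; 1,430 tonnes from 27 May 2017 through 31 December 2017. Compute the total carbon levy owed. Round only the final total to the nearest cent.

€266,611.25

1 January – 3 April 2017: 5,694 tonnes at €35.90/tonne → €204,414.60
4 April – 26 May 2017: 1,909 tonnes at €16.85/tonne → €32,166.65
27 May – 31 December 2017: 1,430 tonnes at €21.00/tonne → €30,030.00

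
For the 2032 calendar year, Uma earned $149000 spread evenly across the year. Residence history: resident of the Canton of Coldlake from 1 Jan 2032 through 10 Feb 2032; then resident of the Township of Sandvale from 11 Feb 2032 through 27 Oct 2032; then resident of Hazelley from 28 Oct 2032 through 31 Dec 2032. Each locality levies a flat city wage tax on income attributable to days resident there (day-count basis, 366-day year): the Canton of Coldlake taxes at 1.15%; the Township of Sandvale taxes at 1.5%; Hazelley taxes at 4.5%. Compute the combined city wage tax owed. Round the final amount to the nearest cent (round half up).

$2970.43

The Canton of Coldlake, 1 Jan – 10 Feb 2032: 41 days → $149000 × 1.15% × 41/366 = $191.9495
The Township of Sandvale, 11 Feb – 27 Oct 2032: 260 days → $149000 × 1.5% × 260/366 = $1587.7049
Hazelley, 28 Oct – 31 Dec 2032: 65 days → $149000 × 4.5% × 65/366 = $1190.7787
Total = $2970.4331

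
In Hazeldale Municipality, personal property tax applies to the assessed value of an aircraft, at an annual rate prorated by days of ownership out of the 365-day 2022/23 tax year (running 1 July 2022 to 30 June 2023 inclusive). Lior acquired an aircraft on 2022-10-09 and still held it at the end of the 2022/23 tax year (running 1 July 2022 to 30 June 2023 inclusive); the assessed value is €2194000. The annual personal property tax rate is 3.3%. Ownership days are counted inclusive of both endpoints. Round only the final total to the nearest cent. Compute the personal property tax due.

Days held (2022-10-09 to 2023-06-30): 265 out of 365
Tax = €2194000 × 3.3% × 265/365 = €52565.8356

€52565.84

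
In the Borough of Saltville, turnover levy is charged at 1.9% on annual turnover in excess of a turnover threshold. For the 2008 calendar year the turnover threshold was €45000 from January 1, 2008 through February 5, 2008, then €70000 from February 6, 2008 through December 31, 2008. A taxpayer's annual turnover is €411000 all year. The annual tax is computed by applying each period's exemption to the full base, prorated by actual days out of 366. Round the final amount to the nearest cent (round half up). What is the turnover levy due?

€6525.72

January 1 – February 5, 2008: 36 days, exemption €45000 → (€411000 − €45000) × 1.9% × 36/366 = €684.0000
February 6 – December 31, 2008: 330 days, exemption €70000 → (€411000 − €70000) × 1.9% × 330/366 = €5841.7213
Total = €6525.7213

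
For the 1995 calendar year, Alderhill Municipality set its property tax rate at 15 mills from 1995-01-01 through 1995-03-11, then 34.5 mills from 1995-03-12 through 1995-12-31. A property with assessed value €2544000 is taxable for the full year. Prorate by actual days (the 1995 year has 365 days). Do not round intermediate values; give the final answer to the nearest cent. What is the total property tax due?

€78254.14

1995-01-01 to 1995-03-11: 70 days at 15 mills → €2544000 × 1.5% × 70/365 = €7318.3562
1995-03-12 to 1995-12-31: 295 days at 34.5 mills → €2544000 × 3.45% × 295/365 = €70935.7808
Total = €78254.1370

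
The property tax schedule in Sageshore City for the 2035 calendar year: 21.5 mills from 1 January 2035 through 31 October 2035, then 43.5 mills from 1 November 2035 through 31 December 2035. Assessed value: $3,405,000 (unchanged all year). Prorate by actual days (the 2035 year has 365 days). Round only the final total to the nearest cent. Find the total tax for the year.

$85,726.71

1 January – 31 October 2035: 304 days at 21.5 mills → $3,405,000 × 2.15% × 304/365 = $60,972.8219
1 November – 31 December 2035: 61 days at 43.5 mills → $3,405,000 × 4.35% × 61/365 = $24,753.8836
Total = $85,726.7055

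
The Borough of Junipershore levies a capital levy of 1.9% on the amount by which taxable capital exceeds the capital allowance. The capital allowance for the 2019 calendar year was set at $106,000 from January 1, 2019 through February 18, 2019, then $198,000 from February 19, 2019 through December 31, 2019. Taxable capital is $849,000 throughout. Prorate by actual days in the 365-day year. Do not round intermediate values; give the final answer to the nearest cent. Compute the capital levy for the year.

$12,603.66

January 1 – February 18, 2019: 49 days, exemption $106,000 → ($849,000 − $106,000) × 1.9% × 49/365 = $1,895.1589
February 19 – December 31, 2019: 316 days, exemption $198,000 → ($849,000 − $198,000) × 1.9% × 316/365 = $10,708.5041
Total = $12,603.6630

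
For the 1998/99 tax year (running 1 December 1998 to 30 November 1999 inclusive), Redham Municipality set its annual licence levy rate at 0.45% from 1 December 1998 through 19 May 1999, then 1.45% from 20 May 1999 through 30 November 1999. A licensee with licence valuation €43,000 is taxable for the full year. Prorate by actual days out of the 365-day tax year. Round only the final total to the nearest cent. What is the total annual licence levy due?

1 December 1998 – 19 May 1999: 170 days at 0.45% → €43,000 × 0.45% × 170/365 = €90.1233
20 May – 30 November 1999: 195 days at 1.45% → €43,000 × 1.45% × 195/365 = €333.1027
Total = €423.2260

€423.23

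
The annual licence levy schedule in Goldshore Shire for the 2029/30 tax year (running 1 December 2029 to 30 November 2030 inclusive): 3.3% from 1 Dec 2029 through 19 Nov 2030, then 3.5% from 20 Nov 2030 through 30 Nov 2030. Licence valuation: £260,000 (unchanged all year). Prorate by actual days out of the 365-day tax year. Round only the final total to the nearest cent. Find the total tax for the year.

1 Dec 2029 – 19 Nov 2030: 354 days at 3.3% → £260,000 × 3.3% × 354/365 = £8,321.4247
20 Nov – 30 Nov 2030: 11 days at 3.5% → £260,000 × 3.5% × 11/365 = £274.2466
Total = £8,595.6712

£8,595.67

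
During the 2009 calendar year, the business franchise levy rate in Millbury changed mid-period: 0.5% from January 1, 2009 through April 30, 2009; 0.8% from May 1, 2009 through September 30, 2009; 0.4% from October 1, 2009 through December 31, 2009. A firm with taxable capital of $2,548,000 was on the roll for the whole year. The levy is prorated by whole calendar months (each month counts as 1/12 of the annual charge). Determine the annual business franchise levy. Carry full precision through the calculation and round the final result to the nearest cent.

January 1 – April 30, 2009: 4 months at 0.5% → $2,548,000 × 0.5% × 4/12 = $4,246.6667
May 1 – September 30, 2009: 5 months at 0.8% → $2,548,000 × 0.8% × 5/12 = $8,493.3333
October 1 – December 31, 2009: 3 months at 0.4% → $2,548,000 × 0.4% × 3/12 = $2,548.0000
Total = $15,288.0000

$15,288.00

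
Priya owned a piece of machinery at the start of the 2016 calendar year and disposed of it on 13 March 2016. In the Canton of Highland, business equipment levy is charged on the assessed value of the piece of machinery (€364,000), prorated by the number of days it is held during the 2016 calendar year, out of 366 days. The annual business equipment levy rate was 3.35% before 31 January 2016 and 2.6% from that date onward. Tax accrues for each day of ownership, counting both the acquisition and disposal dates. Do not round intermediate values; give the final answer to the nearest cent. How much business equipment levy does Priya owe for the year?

1 January – 30 January 2016: 30 days at 3.35% → €364,000 × 3.35% × 30/366 = €999.5082
31 January – 13 March 2016: 43 days at 2.6% → €364,000 × 2.6% × 43/366 = €1,111.8907
Total = €2,111.3989

€2,111.40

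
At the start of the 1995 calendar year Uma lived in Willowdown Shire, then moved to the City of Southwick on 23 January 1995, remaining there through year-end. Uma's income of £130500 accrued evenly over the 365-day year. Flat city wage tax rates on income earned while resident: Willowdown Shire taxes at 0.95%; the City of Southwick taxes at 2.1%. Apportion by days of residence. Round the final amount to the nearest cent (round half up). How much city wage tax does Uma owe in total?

Willowdown Shire, 1 January – 22 January 1995: 22 days → £130500 × 0.95% × 22/365 = £74.7247
The City of Southwick, 23 January – 31 December 1995: 343 days → £130500 × 2.1% × 343/365 = £2575.3192
Total = £2650.0438

£2650.04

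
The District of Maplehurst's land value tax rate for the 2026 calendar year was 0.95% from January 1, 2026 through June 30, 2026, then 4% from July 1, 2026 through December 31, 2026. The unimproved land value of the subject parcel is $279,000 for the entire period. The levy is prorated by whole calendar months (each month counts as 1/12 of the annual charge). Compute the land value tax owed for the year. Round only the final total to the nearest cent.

$6,905.25

January 1 – June 30, 2026: 6 months at 0.95% → $279,000 × 0.95% × 6/12 = $1,325.2500
July 1 – December 31, 2026: 6 months at 4% → $279,000 × 4% × 6/12 = $5,580.0000
Total = $6,905.2500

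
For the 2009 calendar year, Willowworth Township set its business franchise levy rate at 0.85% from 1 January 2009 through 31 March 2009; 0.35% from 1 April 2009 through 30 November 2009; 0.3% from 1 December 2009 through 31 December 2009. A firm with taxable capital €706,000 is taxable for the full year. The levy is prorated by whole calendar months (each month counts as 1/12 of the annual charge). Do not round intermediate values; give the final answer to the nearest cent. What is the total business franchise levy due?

1 January – 31 March 2009: 3 months at 0.85% → €706,000 × 0.85% × 3/12 = €1,500.2500
1 April – 30 November 2009: 8 months at 0.35% → €706,000 × 0.35% × 8/12 = €1,647.3333
1 December – 31 December 2009: 1 month at 0.3% → €706,000 × 0.3% × 1/12 = €176.5000
Total = €3,324.0833

€3,324.08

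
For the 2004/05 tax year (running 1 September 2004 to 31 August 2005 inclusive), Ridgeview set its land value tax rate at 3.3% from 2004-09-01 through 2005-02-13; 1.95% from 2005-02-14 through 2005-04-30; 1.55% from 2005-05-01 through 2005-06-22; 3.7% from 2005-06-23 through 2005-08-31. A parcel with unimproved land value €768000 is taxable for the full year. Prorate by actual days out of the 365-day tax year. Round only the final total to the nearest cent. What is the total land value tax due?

€21822.77

2004-09-01 to 2005-02-13: 166 days at 3.3% → €768000 × 3.3% × 166/365 = €11526.3123
2005-02-14 to 2005-04-30: 76 days at 1.95% → €768000 × 1.95% × 76/365 = €3118.2904
2005-05-01 to 2005-06-22: 53 days at 1.55% → €768000 × 1.55% × 53/365 = €1728.5260
2005-06-23 to 2005-08-31: 70 days at 3.7% → €768000 × 3.7% × 70/365 = €5449.6438
Total = €21822.7726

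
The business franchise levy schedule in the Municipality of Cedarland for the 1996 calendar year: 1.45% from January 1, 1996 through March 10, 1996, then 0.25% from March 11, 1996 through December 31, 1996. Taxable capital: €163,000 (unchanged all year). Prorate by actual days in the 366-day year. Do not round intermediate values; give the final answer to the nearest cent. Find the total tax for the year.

€781.60

January 1 – March 10, 1996: 70 days at 1.45% → €163,000 × 1.45% × 70/366 = €452.0355
March 11 – December 31, 1996: 296 days at 0.25% → €163,000 × 0.25% × 296/366 = €329.5628
Total = €781.5984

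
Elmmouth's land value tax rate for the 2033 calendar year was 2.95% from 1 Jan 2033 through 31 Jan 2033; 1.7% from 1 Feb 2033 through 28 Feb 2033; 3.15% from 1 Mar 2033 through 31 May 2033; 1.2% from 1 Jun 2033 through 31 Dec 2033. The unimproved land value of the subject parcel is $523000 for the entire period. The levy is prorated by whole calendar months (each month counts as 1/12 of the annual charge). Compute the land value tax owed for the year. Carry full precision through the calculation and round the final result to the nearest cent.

1 Jan – 31 Jan 2033: 1 month at 2.95% → $523000 × 2.95% × 1/12 = $1285.7083
1 Feb – 28 Feb 2033: 1 month at 1.7% → $523000 × 1.7% × 1/12 = $740.9167
1 Mar – 31 May 2033: 3 months at 3.15% → $523000 × 3.15% × 3/12 = $4118.6250
1 Jun – 31 Dec 2033: 7 months at 1.2% → $523000 × 1.2% × 7/12 = $3661.0000
Total = $9806.2500

$9806.25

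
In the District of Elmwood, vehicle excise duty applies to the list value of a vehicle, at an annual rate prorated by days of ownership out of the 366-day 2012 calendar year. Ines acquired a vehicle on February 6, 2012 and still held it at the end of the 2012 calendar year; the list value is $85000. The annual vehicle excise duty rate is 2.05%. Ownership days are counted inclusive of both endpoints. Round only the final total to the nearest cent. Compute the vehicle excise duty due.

$1571.11

Days held (February 6 – December 31, 2012): 330 out of 366
Tax = $85000 × 2.05% × 330/366 = $1571.1066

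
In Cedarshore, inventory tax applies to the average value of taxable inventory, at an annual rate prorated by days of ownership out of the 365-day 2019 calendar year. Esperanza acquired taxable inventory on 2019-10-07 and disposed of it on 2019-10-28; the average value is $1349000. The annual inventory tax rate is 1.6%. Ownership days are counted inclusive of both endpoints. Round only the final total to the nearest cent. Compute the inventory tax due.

Days held (2019-10-07 to 2019-10-28): 22 out of 365
Tax = $1349000 × 1.6% × 22/365 = $1300.9534

$1300.95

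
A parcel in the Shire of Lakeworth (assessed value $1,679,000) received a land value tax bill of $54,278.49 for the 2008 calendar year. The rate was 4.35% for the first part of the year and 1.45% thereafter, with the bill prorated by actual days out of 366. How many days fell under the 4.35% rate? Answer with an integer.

225 days

Let d = days at the first rate; then 366 − d days at the second rate.
$1,679,000 × [4.35%·d + 1.45%·(366−d)] / 366 = $54,278.49
Solving gives d = 225, so the new rate took effect on 13 August 2008.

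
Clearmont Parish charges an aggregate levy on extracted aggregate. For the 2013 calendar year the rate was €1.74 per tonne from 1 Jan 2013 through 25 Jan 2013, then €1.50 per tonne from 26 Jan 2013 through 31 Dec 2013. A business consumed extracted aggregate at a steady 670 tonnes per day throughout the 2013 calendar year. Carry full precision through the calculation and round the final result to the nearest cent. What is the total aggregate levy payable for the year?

€370,845.00

1 Jan – 25 Jan 2013: 25 days × 670 tonnes/day = 16,750 tonnes at €1.74/tonne → €29,145.00
26 Jan – 31 Dec 2013: 340 days × 670 tonnes/day = 227,800 tonnes at €1.50/tonne → €341,700.00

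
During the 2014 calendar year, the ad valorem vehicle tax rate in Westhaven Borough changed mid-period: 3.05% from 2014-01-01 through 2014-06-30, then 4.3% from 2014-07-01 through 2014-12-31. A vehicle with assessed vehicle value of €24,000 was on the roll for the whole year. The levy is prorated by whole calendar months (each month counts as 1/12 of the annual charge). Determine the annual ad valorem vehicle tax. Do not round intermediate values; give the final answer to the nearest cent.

2014-01-01 to 2014-06-30: 6 months at 3.05% → €24,000 × 3.05% × 6/12 = €366.0000
2014-07-01 to 2014-12-31: 6 months at 4.3% → €24,000 × 4.3% × 6/12 = €516.0000
Total = €882.0000

€882.00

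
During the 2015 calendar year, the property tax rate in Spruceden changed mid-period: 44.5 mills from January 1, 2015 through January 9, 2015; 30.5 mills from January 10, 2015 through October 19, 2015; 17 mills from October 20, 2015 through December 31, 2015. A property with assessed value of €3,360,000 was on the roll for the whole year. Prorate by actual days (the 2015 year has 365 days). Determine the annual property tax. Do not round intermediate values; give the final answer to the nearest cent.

€94,567.89

January 1 – January 9, 2015: 9 days at 44.5 mills → €3,360,000 × 4.45% × 9/365 = €3,686.7945
January 10 – October 19, 2015: 283 days at 30.5 mills → €3,360,000 × 3.05% × 283/365 = €79,457.0959
October 20 – December 31, 2015: 73 days at 17 mills → €3,360,000 × 1.7% × 73/365 = €11,424.0000
Total = €94,567.8904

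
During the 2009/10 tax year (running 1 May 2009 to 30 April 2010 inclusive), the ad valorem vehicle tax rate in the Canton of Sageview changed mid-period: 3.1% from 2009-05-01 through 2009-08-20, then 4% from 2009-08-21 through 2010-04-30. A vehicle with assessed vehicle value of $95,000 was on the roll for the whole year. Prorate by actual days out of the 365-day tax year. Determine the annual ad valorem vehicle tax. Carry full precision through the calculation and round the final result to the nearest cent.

$3,537.64

2009-05-01 to 2009-08-20: 112 days at 3.1% → $95,000 × 3.1% × 112/365 = $903.6712
2009-08-21 to 2010-04-30: 253 days at 4% → $95,000 × 4% × 253/365 = $2,633.9726
Total = $3,537.6438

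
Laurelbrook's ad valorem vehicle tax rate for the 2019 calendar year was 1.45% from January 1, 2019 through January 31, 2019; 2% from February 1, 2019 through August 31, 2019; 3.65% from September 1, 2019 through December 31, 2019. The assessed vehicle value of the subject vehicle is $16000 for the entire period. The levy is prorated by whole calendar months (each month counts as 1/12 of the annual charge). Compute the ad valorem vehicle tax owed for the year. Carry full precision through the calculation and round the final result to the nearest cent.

$400.67

January 1 – January 31, 2019: 1 month at 1.45% → $16000 × 1.45% × 1/12 = $19.3333
February 1 – August 31, 2019: 7 months at 2% → $16000 × 2% × 7/12 = $186.6667
September 1 – December 31, 2019: 4 months at 3.65% → $16000 × 3.65% × 4/12 = $194.6667
Total = $400.6667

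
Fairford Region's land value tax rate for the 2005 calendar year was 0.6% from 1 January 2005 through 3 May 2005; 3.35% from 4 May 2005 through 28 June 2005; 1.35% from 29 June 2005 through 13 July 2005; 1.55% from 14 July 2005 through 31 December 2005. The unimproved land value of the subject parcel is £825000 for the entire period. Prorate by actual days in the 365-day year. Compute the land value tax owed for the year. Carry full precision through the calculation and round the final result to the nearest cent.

1 January – 3 May 2005: 123 days at 0.6% → £825000 × 0.6% × 123/365 = £1668.0822
4 May – 28 June 2005: 56 days at 3.35% → £825000 × 3.35% × 56/365 = £4240.2740
29 June – 13 July 2005: 15 days at 1.35% → £825000 × 1.35% × 15/365 = £457.7055
14 July – 31 December 2005: 171 days at 1.55% → £825000 × 1.55% × 171/365 = £5990.8562
Total = £12356.9178

£12356.92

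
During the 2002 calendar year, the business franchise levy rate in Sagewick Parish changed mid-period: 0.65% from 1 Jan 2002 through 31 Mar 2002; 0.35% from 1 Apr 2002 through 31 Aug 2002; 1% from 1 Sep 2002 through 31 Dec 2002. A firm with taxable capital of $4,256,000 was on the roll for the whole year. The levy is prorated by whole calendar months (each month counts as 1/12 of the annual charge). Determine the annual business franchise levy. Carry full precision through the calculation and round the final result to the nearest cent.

$27,309.33

1 Jan – 31 Mar 2002: 3 months at 0.65% → $4,256,000 × 0.65% × 3/12 = $6,916.0000
1 Apr – 31 Aug 2002: 5 months at 0.35% → $4,256,000 × 0.35% × 5/12 = $6,206.6667
1 Sep – 31 Dec 2002: 4 months at 1% → $4,256,000 × 1% × 4/12 = $14,186.6667
Total = $27,309.3333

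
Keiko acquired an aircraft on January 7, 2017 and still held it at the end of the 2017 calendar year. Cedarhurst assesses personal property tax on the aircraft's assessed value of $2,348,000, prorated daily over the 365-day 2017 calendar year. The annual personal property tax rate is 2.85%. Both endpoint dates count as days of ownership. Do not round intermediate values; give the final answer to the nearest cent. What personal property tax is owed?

$65,817.98

Days held (January 7 – December 31, 2017): 359 out of 365
Tax = $2,348,000 × 2.85% × 359/365 = $65,817.9781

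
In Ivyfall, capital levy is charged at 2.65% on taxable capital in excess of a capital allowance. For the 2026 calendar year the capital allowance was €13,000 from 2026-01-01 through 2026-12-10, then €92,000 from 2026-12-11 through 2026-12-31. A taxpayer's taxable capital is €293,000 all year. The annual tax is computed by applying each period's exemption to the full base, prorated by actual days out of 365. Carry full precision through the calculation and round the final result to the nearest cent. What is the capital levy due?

€7,299.55

2026-01-01 to 2026-12-10: 344 days, exemption €13,000 → (€293,000 − €13,000) × 2.65% × 344/365 = €6,993.0959
2026-12-11 to 2026-12-31: 21 days, exemption €92,000 → (€293,000 − €92,000) × 2.65% × 21/365 = €306.4562
Total = €7,299.5521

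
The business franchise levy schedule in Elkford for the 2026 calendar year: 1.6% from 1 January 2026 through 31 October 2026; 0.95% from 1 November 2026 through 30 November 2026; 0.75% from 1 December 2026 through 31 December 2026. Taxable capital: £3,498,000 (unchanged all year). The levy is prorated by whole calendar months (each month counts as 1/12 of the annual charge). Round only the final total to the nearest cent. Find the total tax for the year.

£51,595.50

1 January – 31 October 2026: 10 months at 1.6% → £3,498,000 × 1.6% × 10/12 = £46,640.0000
1 November – 30 November 2026: 1 month at 0.95% → £3,498,000 × 0.95% × 1/12 = £2,769.2500
1 December – 31 December 2026: 1 month at 0.75% → £3,498,000 × 0.75% × 1/12 = £2,186.2500
Total = £51,595.5000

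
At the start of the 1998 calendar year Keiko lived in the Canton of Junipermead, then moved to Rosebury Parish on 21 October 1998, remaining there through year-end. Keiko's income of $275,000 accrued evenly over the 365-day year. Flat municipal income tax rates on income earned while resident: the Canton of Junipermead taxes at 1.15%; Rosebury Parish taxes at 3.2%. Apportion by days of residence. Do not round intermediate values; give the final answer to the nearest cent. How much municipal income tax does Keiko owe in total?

The Canton of Junipermead, 1 January – 20 October 1998: 293 days → $275,000 × 1.15% × 293/365 = $2,538.6644
Rosebury Parish, 21 October – 31 December 1998: 72 days → $275,000 × 3.2% × 72/365 = $1,735.8904
Total = $4,274.5548

$4,274.55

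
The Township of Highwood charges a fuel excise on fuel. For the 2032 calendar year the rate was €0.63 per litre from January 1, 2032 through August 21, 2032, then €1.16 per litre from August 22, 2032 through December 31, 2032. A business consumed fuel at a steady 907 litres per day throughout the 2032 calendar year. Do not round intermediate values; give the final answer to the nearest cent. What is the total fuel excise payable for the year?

January 1 – August 21, 2032: 234 days × 907 litres/day = 212,238 litres at €0.63/litre → €133,709.94
August 22 – December 31, 2032: 132 days × 907 litres/day = 119,724 litres at €1.16/litre → €138,879.84

€272,589.78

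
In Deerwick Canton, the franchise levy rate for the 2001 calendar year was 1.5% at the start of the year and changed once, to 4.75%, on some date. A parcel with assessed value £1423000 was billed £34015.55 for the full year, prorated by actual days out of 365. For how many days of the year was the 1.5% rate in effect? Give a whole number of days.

265 days

Let d = days at the first rate; then 365 − d days at the second rate.
£1423000 × [1.5%·d + 4.75%·(365−d)] / 365 = £34015.55
Solving gives d = 265, so the new rate took effect on 23 September 2001.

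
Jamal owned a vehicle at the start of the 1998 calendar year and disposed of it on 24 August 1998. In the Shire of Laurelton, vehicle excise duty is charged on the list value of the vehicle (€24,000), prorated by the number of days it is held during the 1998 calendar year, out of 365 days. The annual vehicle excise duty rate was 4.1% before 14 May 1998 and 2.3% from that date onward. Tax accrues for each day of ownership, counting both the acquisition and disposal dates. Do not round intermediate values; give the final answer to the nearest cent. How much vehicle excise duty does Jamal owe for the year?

1 January – 13 May 1998: 133 days at 4.1% → €24,000 × 4.1% × 133/365 = €358.5534
14 May – 24 August 1998: 103 days at 2.3% → €24,000 × 2.3% × 103/365 = €155.7699
Total = €514.3233

€514.32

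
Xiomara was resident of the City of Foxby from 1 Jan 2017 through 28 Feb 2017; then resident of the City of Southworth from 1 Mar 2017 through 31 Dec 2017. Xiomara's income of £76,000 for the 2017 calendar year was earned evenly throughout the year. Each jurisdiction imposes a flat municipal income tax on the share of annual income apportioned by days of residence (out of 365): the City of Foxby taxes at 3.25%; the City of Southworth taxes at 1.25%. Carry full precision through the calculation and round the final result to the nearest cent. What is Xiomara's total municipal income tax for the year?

£1,195.70

The City of Foxby, 1 Jan – 28 Feb 2017: 59 days → £76,000 × 3.25% × 59/365 = £399.2603
The City of Southworth, 1 Mar – 31 Dec 2017: 306 days → £76,000 × 1.25% × 306/365 = £796.4384
Total = £1,195.6986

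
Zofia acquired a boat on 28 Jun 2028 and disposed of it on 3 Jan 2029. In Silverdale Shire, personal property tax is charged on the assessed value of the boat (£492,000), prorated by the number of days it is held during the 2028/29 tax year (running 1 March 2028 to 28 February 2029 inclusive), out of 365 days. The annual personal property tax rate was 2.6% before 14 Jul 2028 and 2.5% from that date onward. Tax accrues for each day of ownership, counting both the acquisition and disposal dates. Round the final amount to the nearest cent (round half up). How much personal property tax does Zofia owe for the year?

28 Jun – 13 Jul 2028: 16 days at 2.6% → £492,000 × 2.6% × 16/365 = £560.7452
14 Jul 2028 – 3 Jan 2029: 174 days at 2.5% → £492,000 × 2.5% × 174/365 = £5,863.5616
Total = £6,424.3068

£6,424.31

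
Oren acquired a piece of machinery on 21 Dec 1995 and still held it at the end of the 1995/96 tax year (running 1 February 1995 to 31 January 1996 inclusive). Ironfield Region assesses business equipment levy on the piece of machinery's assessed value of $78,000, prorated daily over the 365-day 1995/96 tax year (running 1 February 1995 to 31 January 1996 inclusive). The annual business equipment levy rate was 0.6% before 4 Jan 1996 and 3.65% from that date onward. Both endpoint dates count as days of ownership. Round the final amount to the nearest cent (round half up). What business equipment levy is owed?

$236.35

21 Dec 1995 – 3 Jan 1996: 14 days at 0.6% → $78,000 × 0.6% × 14/365 = $17.9507
4 Jan – 31 Jan 1996: 28 days at 3.65% → $78,000 × 3.65% × 28/365 = $218.4000
Total = $236.3507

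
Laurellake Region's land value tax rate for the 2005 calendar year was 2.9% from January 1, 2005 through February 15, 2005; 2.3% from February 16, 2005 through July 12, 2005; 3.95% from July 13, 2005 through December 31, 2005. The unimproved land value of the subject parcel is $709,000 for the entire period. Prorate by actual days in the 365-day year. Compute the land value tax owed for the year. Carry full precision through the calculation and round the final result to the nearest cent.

$22,355.84

January 1 – February 15, 2005: 46 days at 2.9% → $709,000 × 2.9% × 46/365 = $2,591.2493
February 16 – July 12, 2005: 147 days at 2.3% → $709,000 × 2.3% × 147/365 = $6,567.4767
July 13 – December 31, 2005: 172 days at 3.95% → $709,000 × 3.95% × 172/365 = $13,197.1123
Total = $22,355.8384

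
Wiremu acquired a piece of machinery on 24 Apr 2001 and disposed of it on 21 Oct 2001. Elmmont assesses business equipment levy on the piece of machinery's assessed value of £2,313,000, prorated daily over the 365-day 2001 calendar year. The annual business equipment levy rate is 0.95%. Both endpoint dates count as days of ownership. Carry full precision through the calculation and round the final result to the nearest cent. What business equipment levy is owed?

£10,896.45

Days held (24 Apr – 21 Oct 2001): 181 out of 365
Tax = £2,313,000 × 0.95% × 181/365 = £10,896.4479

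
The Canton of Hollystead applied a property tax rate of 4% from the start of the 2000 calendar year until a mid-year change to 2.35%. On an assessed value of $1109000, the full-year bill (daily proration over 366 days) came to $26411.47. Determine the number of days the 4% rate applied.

Let d = days at the first rate; then 366 − d days at the second rate.
$1109000 × [4%·d + 2.35%·(366−d)] / 366 = $26411.47
Solving gives d = 7, so the new rate took effect on 8 January 2000.

7 days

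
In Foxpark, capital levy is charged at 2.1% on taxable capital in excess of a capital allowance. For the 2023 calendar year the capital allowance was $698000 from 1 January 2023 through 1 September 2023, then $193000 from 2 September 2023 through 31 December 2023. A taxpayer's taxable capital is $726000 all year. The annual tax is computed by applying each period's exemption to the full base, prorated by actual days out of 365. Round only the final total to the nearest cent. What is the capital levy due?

1 January – 1 September 2023: 244 days, exemption $698000 → ($726000 − $698000) × 2.1% × 244/365 = $393.0740
2 September – 31 December 2023: 121 days, exemption $193000 → ($726000 − $193000) × 2.1% × 121/365 = $3710.5562
Total = $4103.6301

$4103.63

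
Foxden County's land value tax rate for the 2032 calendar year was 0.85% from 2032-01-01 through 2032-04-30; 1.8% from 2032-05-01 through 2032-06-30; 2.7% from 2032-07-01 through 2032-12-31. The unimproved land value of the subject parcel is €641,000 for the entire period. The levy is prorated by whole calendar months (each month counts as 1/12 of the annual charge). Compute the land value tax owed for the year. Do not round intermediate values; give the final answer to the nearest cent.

2032-01-01 to 2032-04-30: 4 months at 0.85% → €641,000 × 0.85% × 4/12 = €1,816.1667
2032-05-01 to 2032-06-30: 2 months at 1.8% → €641,000 × 1.8% × 2/12 = €1,923.0000
2032-07-01 to 2032-12-31: 6 months at 2.7% → €641,000 × 2.7% × 6/12 = €8,653.5000
Total = €12,392.6667

€12,392.67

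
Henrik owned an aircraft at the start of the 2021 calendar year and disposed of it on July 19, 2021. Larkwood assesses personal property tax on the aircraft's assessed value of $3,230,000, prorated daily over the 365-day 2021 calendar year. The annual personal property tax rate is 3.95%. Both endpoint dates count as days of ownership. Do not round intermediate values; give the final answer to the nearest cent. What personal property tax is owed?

Days held (January 1 – July 19, 2021): 200 out of 365
Tax = $3,230,000 × 3.95% × 200/365 = $69,909.5890

$69,909.59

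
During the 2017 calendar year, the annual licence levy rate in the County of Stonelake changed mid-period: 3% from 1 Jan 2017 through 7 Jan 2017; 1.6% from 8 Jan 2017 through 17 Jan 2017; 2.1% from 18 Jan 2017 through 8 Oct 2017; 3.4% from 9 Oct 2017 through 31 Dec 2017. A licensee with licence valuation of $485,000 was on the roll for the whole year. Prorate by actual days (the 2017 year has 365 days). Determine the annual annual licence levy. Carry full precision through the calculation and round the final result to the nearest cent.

$11,653.29

1 Jan – 7 Jan 2017: 7 days at 3% → $485,000 × 3% × 7/365 = $279.0411
8 Jan – 17 Jan 2017: 10 days at 1.6% → $485,000 × 1.6% × 10/365 = $212.6027
18 Jan – 8 Oct 2017: 264 days at 2.1% → $485,000 × 2.1% × 264/365 = $7,366.6849
9 Oct – 31 Dec 2017: 84 days at 3.4% → $485,000 × 3.4% × 84/365 = $3,794.9589
Total = $11,653.2877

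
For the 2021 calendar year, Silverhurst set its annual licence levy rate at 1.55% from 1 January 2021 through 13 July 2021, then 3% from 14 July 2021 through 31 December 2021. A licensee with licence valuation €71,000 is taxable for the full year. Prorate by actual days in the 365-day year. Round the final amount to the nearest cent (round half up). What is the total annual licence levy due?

€1,582.81

1 January – 13 July 2021: 194 days at 1.55% → €71,000 × 1.55% × 194/365 = €584.9233
14 July – 31 December 2021: 171 days at 3% → €71,000 × 3% × 171/365 = €997.8904
Total = €1,582.8137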